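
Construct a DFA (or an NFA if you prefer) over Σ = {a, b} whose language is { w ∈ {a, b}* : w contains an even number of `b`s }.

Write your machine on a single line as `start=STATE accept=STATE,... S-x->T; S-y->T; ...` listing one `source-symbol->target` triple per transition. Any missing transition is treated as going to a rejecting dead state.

Keep the running count of `b`s modulo 2: each `b` advances along the cycle q0 → q1 → q0 while other symbols loop. Accept at q0.
        a   b  
>* q0   q0  q1 
   q1   q1  q0 
(> = start, * = accepting)

start=q0; accept=q0; q0-a->q0; q0-b->q1; q1-a->q1; q1-b->q0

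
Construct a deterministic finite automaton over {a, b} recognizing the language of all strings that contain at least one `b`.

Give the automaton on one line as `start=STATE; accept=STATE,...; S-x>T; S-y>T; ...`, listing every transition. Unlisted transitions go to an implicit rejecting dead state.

Only the number of `b`s matters, and only up to 2. Make a chain S0 → S1 → S2 advanced by each `b` (with S2 absorbing); every other symbol self-loops. The accepting set is {S1, S2}.
A 3-state machine:
        a   b  
>  S0   S0  S1 
 * S1   S1  S2 
 * S2   S2  S2 
(> = start, * = accepting)

start=S0; accept=S1,S2; S0-a>S0; S0-b>S1; S1-a>S1; S1-b>S2; S2-a>S2; S2-b>S2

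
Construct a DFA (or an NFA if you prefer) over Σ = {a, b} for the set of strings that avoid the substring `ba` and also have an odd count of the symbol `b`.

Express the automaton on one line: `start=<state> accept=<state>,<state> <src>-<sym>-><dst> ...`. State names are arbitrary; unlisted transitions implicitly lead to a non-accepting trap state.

Handle the two conditions separately and then intersect. One (3 states) tracks partial matches of the forbidden pattern `ba`; the other (2 states) tracks the count of `b`s modulo 2. Each combined state is a pair, one component from each; accept when both components accept. Equivalent product states are then merged.
4 states suffice.
        a   b  
>  q0   q0  q1 
 * q1   q2  q3 
   q2   q2  q2 
   q3   q2  q1 
(> = start, * = accepting)

start=q0 accept=q1 q0-a->q0 q0-b->q1 q1-a->q2 q1-b->q3 q2-a->q2 q2-b->q2 q3-a->q2 q3-b->q1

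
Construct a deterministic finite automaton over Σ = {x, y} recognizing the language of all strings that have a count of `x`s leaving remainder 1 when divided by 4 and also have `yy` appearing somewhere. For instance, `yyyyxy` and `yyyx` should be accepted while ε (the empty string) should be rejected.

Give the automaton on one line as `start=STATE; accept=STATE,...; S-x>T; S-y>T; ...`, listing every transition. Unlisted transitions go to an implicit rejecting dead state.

start=q0; accept=q8; q0-x>q1; q0-y>q2; q1-x>q3; q1-y>q4; q2-x>q1; q2-y>q5; q3-x>q6; q3-y>q7; q4-x>q3; q4-y>q8; q5-x>q8; q5-y>q5; q6-x>q0; q6-y>q9; q7-x>q6; q7-y>q10; q8-x>q10; q8-y>q8; q9-x>q0; q9-y>q11; q10-x>q11; q10-y>q10; q11-x>q5; q11-y>q11

Handle the two conditions separately and then intersect. The first has 4 states tracking the count of `x`s modulo 4; the second has 3 states tracking whether and how much of `yy` has been seen. A product state is a pair (one from each), accepting exactly when both do.
12 states suffice.
          x    y  
>  q0     q1   q2 
   q1     q3   q4 
   q2     q1   q5 
   q3     q6   q7 
   q4     q3   q8 
   q5     q8   q5 
   q6     q0   q9 
   q7     q6  q10 
 * q8    q10   q8 
   q9     q0  q11 
   q10   q11  q10 
   q11    q5  q11 
(> = start, * = accepting)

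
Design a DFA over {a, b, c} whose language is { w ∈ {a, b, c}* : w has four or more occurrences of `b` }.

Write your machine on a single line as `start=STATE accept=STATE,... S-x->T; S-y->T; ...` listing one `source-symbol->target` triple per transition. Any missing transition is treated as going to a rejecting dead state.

start=q0; accept=q4,q5; q0-a->q0; q0-b->q1; q0-c->q0; q1-a->q1; q1-b->q2; q1-c->q1; q2-a->q2; q2-b->q3; q2-c->q2; q3-a->q3; q3-b->q4; q3-c->q3; q4-a->q4; q4-b->q5; q4-c->q4; q5-a->q5; q5-b->q5; q5-c->q5

Count `b`s, saturating at 5: states q0 through q4 mean 0 through 4 `b`s seen; q5 means more than 4. Each `b` increments (capped at q5); other symbols loop. Accept from {q4, q5}.
        a   b   c  
>  q0   q0  q1  q0 
   q1   q1  q2  q1 
   q2   q2  q3  q2 
   q3   q3  q4  q3 
 * q4   q4  q5  q4 
 * q5   q5  q5  q5 
(> = start, * = accepting)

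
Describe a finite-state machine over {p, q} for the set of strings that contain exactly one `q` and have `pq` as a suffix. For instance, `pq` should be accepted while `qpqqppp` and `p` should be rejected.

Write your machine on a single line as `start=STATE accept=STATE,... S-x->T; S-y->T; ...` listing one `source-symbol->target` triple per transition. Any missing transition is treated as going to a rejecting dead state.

start=S0; accept=S3; S0-p->S1; S0-q->S2; S1-p->S1; S1-q->S3; S2-p->S2; S2-q->S2; S3-p->S2; S3-q->S2

Build one automaton per condition and run them in lockstep. The first has 3 states tracking the count of `q`s, saturating at 2; the second has 3 states tracking how much of the suffix `pq` has currently been matched. A product state is a pair (one from each), accepting exactly when both do. Minimizing collapses redundant product states.
        p   q  
>  S0   S1  S2 
   S1   S1  S3 
   S2   S2  S2 
 * S3   S2  S2 
(> = start, * = accepting)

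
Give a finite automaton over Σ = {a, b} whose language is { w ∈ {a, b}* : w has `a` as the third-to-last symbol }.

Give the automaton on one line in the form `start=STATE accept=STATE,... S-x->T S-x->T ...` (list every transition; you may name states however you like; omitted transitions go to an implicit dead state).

A DFA must remember the last 3 symbols (since which symbol is third-to-last isn't known until the input ends). Use one state per possible window of the last ≤3 symbols; accept from those whose window starts with `a`.
A 15-state machine:
          a    b  
>  q0     q1   q2 
   q1     q3   q4 
   q2     q5   q6 
   q3     q7   q8 
   q4     q9  q10 
   q5    q11  q12 
   q6    q13  q14 
 * q7     q7   q8 
 * q8     q9  q10 
 * q9    q11  q12 
 * q10   q13  q14 
   q11    q7   q8 
   q12    q9  q10 
   q13   q11  q12 
   q14   q13  q14 
(> = start, * = accepting)

start=q0 accept=q7,q8,q9,q10 q0-a->q1 q0-b->q2 q1-a->q3 q1-b->q4 q2-a->q5 q2-b->q6 q3-a->q7 q3-b->q8 q4-a->q9 q4-b->q10 q5-a->q11 q5-b->q12 q6-a->q13 q6-b->q14 q7-a->q7 q7-b->q8 q8-a->q9 q8-b->q10 q9-a->q11 q9-b->q12 q10-a->q13 q10-b->q14 q11-a->q7 q11-b->q8 q12-a->q9 q12-b->q10 q13-a->q11 q13-b->q12 q14-a->q13 q14-b->q14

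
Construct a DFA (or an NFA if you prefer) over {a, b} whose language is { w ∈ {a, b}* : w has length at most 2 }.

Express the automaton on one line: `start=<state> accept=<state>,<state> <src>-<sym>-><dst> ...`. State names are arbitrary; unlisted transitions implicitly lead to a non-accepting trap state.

Count input length up to 3: every symbol moves from S0 toward S3, which means 'more than 2' and absorbs. Accept from {S0, S1, S2}.
        a   b  
>* S0   S1  S1 
 * S1   S2  S2 
 * S2   S3  S3 
   S3   S3  S3 
(> = start, * = accepting)

start=S0 accept=S0,S1,S2 S0-a->S1 S0-b->S1 S1-a->S2 S1-b->S2 S2-a->S3 S2-b->S3 S3-a->S3 S3-b->S3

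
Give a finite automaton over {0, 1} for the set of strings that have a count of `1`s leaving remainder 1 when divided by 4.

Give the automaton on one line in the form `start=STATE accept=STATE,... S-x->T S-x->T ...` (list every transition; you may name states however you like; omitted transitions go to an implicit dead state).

start=s0 accept=s1 s0-0->s0 s0-1->s1 s1-0->s1 s1-1->s2 s2-0->s2 s2-1->s3 s3-0->s3 s3-1->s0

Keep the running count of `1`s modulo 4: each `1` advances along the cycle s0 → s1 → s2 → s3 → s0 while other symbols loop. Accept at s1.
4 states suffice.
        0   1  
>  s0   s0  s1 
 * s1   s1  s2 
   s2   s2  s3 
   s3   s3  s0 
(> = start, * = accepting)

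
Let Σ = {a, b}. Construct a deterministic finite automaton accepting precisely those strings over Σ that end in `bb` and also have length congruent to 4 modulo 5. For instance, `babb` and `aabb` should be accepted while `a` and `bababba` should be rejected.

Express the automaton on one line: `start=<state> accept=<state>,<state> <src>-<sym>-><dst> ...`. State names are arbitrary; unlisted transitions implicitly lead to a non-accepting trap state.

start=S0 accept=S11 S0-a->S1 S0-b->S2 S1-a->S3 S1-b->S4 S2-a->S3 S2-b->S5 S3-a->S6 S3-b->S7 S4-a->S6 S4-b->S8 S5-a->S6 S5-b->S8 S6-a->S9 S6-b->S10 S7-a->S9 S7-b->S11 S8-a->S9 S8-b->S11 S9-a->S0 S9-b->S12 S10-a->S0 S10-b->S13 S11-a->S0 S11-b->S13 S12-a->S1 S12-b->S14 S13-a->S1 S13-b->S14 S14-a->S3 S14-b->S5

Run two small machines in parallel and take their product. One (3 states) tracks how much of the suffix `bb` has currently been matched; the other (5 states) tracks the input length modulo 5. Each combined state is a pair, one component from each; accept when both components accept.
A 15-state machine:
          a    b  
>  S0     S1   S2 
   S1     S3   S4 
   S2     S3   S5 
   S3     S6   S7 
   S4     S6   S8 
   S5     S6   S8 
   S6     S9  S10 
   S7     S9  S11 
   S8     S9  S11 
   S9     S0  S12 
   S10    S0  S13 
 * S11    S0  S13 
   S12    S1  S14 
   S13    S1  S14 
   S14    S3   S5 
(> = start, * = accepting)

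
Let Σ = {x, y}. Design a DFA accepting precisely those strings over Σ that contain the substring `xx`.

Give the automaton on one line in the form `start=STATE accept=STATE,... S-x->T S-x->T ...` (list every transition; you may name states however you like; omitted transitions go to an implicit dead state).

Track how much of `xx` has been matched so far: state S0 is no progress, S2 is the absorbing accept state reached once `xx` has occurred. Intermediate states record partial matches; on a mismatch, fall back to the longest reusable overlap.
A 3-state machine:
        x   y  
>  S0   S1  S0 
   S1   S2  S0 
 * S2   S2  S2 
(> = start, * = accepting)

start=S0 accept=S2 S0-x->S1 S0-y->S0 S1-x->S2 S1-y->S0 S2-x->S2 S2-y->S2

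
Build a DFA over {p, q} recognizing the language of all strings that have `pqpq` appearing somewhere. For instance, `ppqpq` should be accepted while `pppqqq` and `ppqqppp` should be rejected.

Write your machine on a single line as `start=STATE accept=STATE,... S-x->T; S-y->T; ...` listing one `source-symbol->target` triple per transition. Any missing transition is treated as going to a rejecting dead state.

Track how much of `pqpq` has been matched so far: state S0 is no progress, S4 is the absorbing accept state reached once `pqpq` has occurred. Intermediate states record partial matches; on a mismatch, fall back to the longest reusable overlap.
        p   q  
>  S0   S1  S0 
   S1   S1  S2 
   S2   S3  S0 
   S3   S1  S4 
 * S4   S4  S4 
(> = start, * = accepting)

start=S0; accept=S4; S0-p->S1; S0-q->S0; S1-p->S1; S1-q->S2; S2-p->S3; S2-q->S0; S3-p->S1; S3-q->S4; S4-p->S4; S4-q->S4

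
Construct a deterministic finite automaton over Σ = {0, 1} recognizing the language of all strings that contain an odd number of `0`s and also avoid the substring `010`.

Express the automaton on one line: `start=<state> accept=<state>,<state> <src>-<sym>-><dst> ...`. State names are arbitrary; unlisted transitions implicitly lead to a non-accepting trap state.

start=q0 accept=q1,q3,q6 q0-0->q1 q0-1->q0 q1-0->q2 q1-1->q3 q2-0->q1 q2-1->q4 q3-0->q5 q3-1->q6 q4-0->q5 q4-1->q0 q5-0->q5 q5-1->q5 q6-0->q2 q6-1->q6

Handle the two conditions separately and then intersect. One (2 states) tracks the count of `0`s modulo 2; the other (4 states) tracks partial matches of the forbidden pattern `010`. Each combined state is a pair, one component from each; accept when both components accept. After merging equivalent states the machine shrinks.
7 states suffice.
        0   1  
>  q0   q1  q0 
 * q1   q2  q3 
   q2   q1  q4 
 * q3   q5  q6 
   q4   q5  q0 
   q5   q5  q5 
 * q6   q2  q6 
(> = start, * = accepting)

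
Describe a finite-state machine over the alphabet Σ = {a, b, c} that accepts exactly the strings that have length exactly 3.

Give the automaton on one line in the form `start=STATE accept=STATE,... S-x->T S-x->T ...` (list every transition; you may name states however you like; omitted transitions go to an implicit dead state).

start=q0 accept=q3 q0-a->q1 q0-b->q1 q0-c->q1 q1-a->q2 q1-b->q2 q1-c->q2 q2-a->q3 q2-b->q3 q2-c->q3 q3-a->q4 q3-b->q4 q3-c->q4 q4-a->q4 q4-b->q4 q4-c->q4

We only need to distinguish lengths 0, 1, …, 3, and '>3'. Chain q0 → q1 → q2 → q3 → q4 on every symbol, with q4 looping. Accepting states: {q3}.
        a   b   c  
>  q0   q1  q1  q1 
   q1   q2  q2  q2 
   q2   q3  q3  q3 
 * q3   q4  q4  q4 
   q4   q4  q4  q4 
(> = start, * = accepting)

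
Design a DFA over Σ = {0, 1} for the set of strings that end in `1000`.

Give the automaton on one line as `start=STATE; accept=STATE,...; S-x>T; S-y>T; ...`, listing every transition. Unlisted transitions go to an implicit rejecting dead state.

Remember how much of `1000` the current input suffix matches. State A means no match yet; B means the last symbol is `1`; C means the last 2 symbols are `10`; D means the last 3 symbols are `100`; E means the last 4 symbols are `1000`. Only E accepts. On a mismatch, fall back to the longest proper suffix that is still a prefix of `1000`.
5 states suffice.
       0  1 
>  A   A  B 
   B   C  B 
   C   D  B 
   D   E  B 
 * E   A  B 
(> = start, * = accepting)

start=A; accept=E; A-0>A; A-1>B; B-0>C; B-1>B; C-0>D; C-1>B; D-0>E; D-1>B; E-0>A; E-1>B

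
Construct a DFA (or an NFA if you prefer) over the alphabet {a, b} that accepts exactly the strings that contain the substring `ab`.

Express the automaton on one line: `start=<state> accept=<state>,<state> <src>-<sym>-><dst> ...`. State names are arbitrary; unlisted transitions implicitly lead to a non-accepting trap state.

start=S0 accept=S2 S0-a->S1 S0-b->S0 S1-a->S1 S1-b->S2 S2-a->S2 S2-b->S2

Track how much of `ab` has been matched so far: state S0 is no progress, S2 is the absorbing accept state reached once `ab` has occurred. Intermediate states record partial matches; on a mismatch, fall back to the longest reusable overlap.
        a   b  
>  S0   S1  S0 
   S1   S1  S2 
 * S2   S2  S2 
(> = start, * = accepting)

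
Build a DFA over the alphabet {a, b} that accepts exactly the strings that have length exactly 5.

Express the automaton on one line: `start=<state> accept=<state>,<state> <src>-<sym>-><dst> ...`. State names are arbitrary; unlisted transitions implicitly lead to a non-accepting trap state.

start=S0 accept=S5 S0-a->S1 S0-b->S1 S1-a->S2 S1-b->S2 S2-a->S3 S2-b->S3 S3-a->S4 S3-b->S4 S4-a->S5 S4-b->S5 S5-a->S6 S5-b->S6 S6-a->S6 S6-b->S6

Count input length up to 6: every symbol moves from S0 toward S6, which means 'more than 5' and absorbs. Accept from {S5}.
7 states suffice.
        a   b  
>  S0   S1  S1 
   S1   S2  S2 
   S2   S3  S3 
   S3   S4  S4 
   S4   S5  S5 
 * S5   S6  S6 
   S6   S6  S6 
(> = start, * = accepting)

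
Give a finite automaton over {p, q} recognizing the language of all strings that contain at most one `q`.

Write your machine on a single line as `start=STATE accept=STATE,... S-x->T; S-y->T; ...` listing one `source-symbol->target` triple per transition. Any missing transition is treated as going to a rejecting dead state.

start=A; accept=A,B; A-p->A; A-q->B; B-p->B; B-q->C; C-p->C; C-q->C

Only the number of `q`s matters, and only up to 2. Make a chain A → B → C advanced by each `q` (with C absorbing); every other symbol self-loops. The accepting set is {A, B}.
With 3 states:
       p  q 
>* A   A  B 
 * B   B  C 
   C   C  C 
(> = start, * = accepting)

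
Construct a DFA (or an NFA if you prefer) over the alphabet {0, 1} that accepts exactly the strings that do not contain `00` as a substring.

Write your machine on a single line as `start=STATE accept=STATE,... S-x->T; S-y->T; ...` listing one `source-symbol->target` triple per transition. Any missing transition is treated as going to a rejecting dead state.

Track partial matches of the forbidden pattern `00`. State s2 is a dead state reached once `00` has occurred; every other state accepts. s0 means no part of `00` is currently matched.
        0   1  
>* s0   s1  s0 
 * s1   s2  s0 
   s2   s2  s2 
(> = start, * = accepting)

start=s0; accept=s0,s1; s0-0->s1; s0-1->s0; s1-0->s2; s1-1->s0; s2-0->s2; s2-1->s2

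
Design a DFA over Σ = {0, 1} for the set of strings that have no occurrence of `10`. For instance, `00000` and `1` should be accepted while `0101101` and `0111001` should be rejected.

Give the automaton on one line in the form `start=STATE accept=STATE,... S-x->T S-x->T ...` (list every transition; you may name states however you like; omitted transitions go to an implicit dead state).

start=A accept=A,B A-0->A A-1->B B-0->C B-1->B C-0->C C-1->C

This is the complement of 'contains `10`'. Use the same substring-matching states — A through C holding how much of `10` has just been matched — but flip the accepting set: everything except the trap C accepts.
3 states suffice.
       0  1 
>* A   A  B 
 * B   C  B 
   C   C  C 
(> = start, * = accepting)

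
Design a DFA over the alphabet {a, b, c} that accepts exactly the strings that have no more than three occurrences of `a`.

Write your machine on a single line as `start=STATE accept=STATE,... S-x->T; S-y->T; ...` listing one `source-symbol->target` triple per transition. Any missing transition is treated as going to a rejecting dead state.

start=q0; accept=q0,q1,q2,q3; q0-a->q1; q0-b->q0; q0-c->q0; q1-a->q2; q1-b->q1; q1-c->q1; q2-a->q3; q2-b->q2; q2-c->q2; q3-a->q4; q3-b->q3; q3-c->q3; q4-a->q4; q4-b->q4; q4-c->q4

Only the number of `a`s matters, and only up to 4. Make a chain q0 → q1 → q2 → q3 → q4 advanced by each `a` (with q4 absorbing); every other symbol self-loops. The accepting set is {q0, q1, q2, q3}.
5 states suffice.
        a   b   c  
>* q0   q1  q0  q0 
 * q1   q2  q1  q1 
 * q2   q3  q2  q2 
 * q3   q4  q3  q3 
   q4   q4  q4  q4 
(> = start, * = accepting)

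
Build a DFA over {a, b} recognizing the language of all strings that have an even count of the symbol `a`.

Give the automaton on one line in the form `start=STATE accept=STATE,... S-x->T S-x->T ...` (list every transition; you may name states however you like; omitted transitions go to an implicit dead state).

The only thing that matters is how many `a`s have appeared, reduced mod 2. Use one state per residue: s0 for 0, …, s1 for 1. Reading `a` moves to the next residue; anything else stays put. s0 is accepting.
With 2 states:
        a   b  
>* s0   s1  s0 
   s1   s0  s1 
(> = start, * = accepting)

start=s0 accept=s0 s0-a->s1 s0-b->s0 s1-a->s0 s1-b->s1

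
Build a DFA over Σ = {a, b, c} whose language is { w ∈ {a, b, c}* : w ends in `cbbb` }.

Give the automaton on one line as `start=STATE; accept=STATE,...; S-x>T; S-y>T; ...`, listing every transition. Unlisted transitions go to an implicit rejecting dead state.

start=q0; accept=q4; q0-a>q0; q0-b>q0; q0-c>q1; q1-a>q0; q1-b>q2; q1-c>q1; q2-a>q0; q2-b>q3; q2-c>q1; q3-a>q0; q3-b>q4; q3-c>q1; q4-a>q0; q4-b>q0; q4-c>q1

Remember how much of `cbbb` the current input suffix matches. State q0 means no match yet; q1 means the last symbol is `c`; q2 means the last 2 symbols are `cb`; q3 means the last 3 symbols are `cbb`; q4 means the last 4 symbols are `cbbb`. Only q4 accepts. On a mismatch, fall back to the longest proper suffix that is still a prefix of `cbbb`.
5 states suffice.
        a   b   c  
>  q0   q0  q0  q1 
   q1   q0  q2  q1 
   q2   q0  q3  q1 
   q3   q0  q4  q1 
 * q4   q0  q0  q1 
(> = start, * = accepting)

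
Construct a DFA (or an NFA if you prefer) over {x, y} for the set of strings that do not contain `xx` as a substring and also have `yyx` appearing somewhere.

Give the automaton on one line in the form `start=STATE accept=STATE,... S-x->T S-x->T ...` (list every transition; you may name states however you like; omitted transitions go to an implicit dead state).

Build one automaton per condition and run them in lockstep. The first has 3 states tracking partial matches of the forbidden pattern `xx`; the second has 4 states tracking whether and how much of `yyx` has been seen. A product state is a pair (one from each), accepting exactly when both do. After merging equivalent states the machine shrinks.
       x  y 
>  A   B  C 
   B   D  C 
   C   B  E 
   D   D  D 
   E   F  E 
 * F   D  G 
 * G   F  G 
(> = start, * = accepting)

start=A accept=F,G A-x->B A-y->C B-x->D B-y->C C-x->B C-y->E D-x->D D-y->D E-x->F E-y->E F-x->D F-y->G G-x->F G-y->G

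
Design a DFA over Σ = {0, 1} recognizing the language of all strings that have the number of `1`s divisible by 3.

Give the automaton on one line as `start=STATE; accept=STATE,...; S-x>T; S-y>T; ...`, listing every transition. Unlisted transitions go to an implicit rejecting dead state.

Keep the running count of `1`s modulo 3: each `1` advances along the cycle q0 → q1 → q2 → q0 while other symbols loop. Accept at q0.
        0   1  
>* q0   q0  q1 
   q1   q1  q2 
   q2   q2  q0 
(> = start, * = accepting)

start=q0; accept=q0; q0-0>q0; q0-1>q1; q1-0>q1; q1-1>q2; q2-0>q2; q2-1>q0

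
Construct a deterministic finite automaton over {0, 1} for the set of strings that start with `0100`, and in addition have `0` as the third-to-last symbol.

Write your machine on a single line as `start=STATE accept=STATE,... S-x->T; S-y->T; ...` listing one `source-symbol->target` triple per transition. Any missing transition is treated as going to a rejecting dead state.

start=q0; accept=q6,q7,q8,q9; q0-0->q1; q0-1->q2; q1-0->q2; q1-1->q3; q2-0->q2; q2-1->q2; q3-0->q4; q3-1->q2; q4-0->q5; q4-1->q2; q5-0->q6; q5-1->q7; q6-0->q6; q6-1->q7; q7-0->q8; q7-1->q9; q8-0->q5; q8-1->q10; q9-0->q11; q9-1->q12; q10-0->q8; q10-1->q9; q11-0->q5; q11-1->q10; q12-0->q11; q12-1->q12

Run two small machines in parallel and take their product. The first has 6 states tracking whether the input so far still matches the prefix `0100`; the second has 15 states tracking the last 3 symbols read. A product state is a pair (one from each), accepting exactly when both do. Minimizing collapses redundant product states.
          0    1  
>  q0     q1   q2 
   q1     q2   q3 
   q2     q2   q2 
   q3     q4   q2 
   q4     q5   q2 
   q5     q6   q7 
 * q6     q6   q7 
 * q7     q8   q9 
 * q8     q5  q10 
 * q9    q11  q12 
   q10    q8   q9 
   q11    q5  q10 
   q12   q11  q12 
(> = start, * = accepting)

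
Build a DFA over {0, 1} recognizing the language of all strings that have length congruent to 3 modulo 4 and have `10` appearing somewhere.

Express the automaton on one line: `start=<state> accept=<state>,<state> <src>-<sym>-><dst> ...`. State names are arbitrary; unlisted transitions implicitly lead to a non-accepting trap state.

start=q0 accept=q8 q0-0->q1 q0-1->q2 q1-0->q3 q1-1->q4 q2-0->q5 q2-1->q4 q3-0->q6 q3-1->q7 q4-0->q8 q4-1->q7 q5-0->q8 q5-1->q8 q6-0->q0 q6-1->q9 q7-0->q10 q7-1->q9 q8-0->q10 q8-1->q10 q9-0->q11 q9-1->q2 q10-0->q11 q10-1->q11 q11-0->q5 q11-1->q5

Build one automaton per condition and run them in lockstep. The first has 4 states tracking the input length modulo 4; the second has 3 states tracking whether and how much of `10` has been seen. A product state is a pair (one from each), accepting exactly when both do.
With 12 states:
          0    1  
>  q0     q1   q2 
   q1     q3   q4 
   q2     q5   q4 
   q3     q6   q7 
   q4     q8   q7 
   q5     q8   q8 
   q6     q0   q9 
   q7    q10   q9 
 * q8    q10  q10 
   q9    q11   q2 
   q10   q11  q11 
   q11    q5   q5 
(> = start, * = accepting)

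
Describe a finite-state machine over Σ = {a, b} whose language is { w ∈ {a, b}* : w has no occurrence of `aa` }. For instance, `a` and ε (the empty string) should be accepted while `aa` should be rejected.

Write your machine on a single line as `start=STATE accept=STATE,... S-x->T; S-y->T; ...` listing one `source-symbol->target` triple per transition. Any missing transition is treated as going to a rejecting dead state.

start=S0; accept=S0,S1; S0-a->S1; S0-b->S0; S1-a->S2; S1-b->S0; S2-a->S2; S2-b->S2

This is the complement of 'contains `aa`'. Use the same substring-matching states — S0 through S2 holding how much of `aa` has just been matched — but flip the accepting set: everything except the trap S2 accepts.
        a   b  
>* S0   S1  S0 
 * S1   S2  S0 
   S2   S2  S2 
(> = start, * = accepting)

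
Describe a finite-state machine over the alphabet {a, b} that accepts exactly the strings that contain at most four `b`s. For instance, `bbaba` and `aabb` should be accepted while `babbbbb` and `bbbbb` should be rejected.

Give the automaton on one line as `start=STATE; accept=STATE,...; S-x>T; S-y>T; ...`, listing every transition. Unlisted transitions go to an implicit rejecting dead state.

start=q0; accept=q0,q1,q2,q3,q4; q0-a>q0; q0-b>q1; q1-a>q1; q1-b>q2; q2-a>q2; q2-b>q3; q3-a>q3; q3-b>q4; q4-a>q4; q4-b>q5; q5-a>q5; q5-b>q5

Count `b`s, saturating at 5: states q0 through q4 mean 0 through 4 `b`s seen; q5 means more than 4. Each `b` increments (capped at q5); other symbols loop. Accept from {q0, q1, q2, q3, q4}.
6 states suffice.
        a   b  
>* q0   q0  q1 
 * q1   q1  q2 
 * q2   q2  q3 
 * q3   q3  q4 
 * q4   q4  q5 
   q5   q5  q5 
(> = start, * = accepting)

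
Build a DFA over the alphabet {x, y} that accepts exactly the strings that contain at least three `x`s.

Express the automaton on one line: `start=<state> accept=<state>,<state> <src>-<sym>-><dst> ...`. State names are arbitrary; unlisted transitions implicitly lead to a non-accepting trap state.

start=S0 accept=S3,S4 S0-x->S1 S0-y->S0 S1-x->S2 S1-y->S1 S2-x->S3 S2-y->S2 S3-x->S4 S3-y->S3 S4-x->S4 S4-y->S4

Only the number of `x`s matters, and only up to 4. Make a chain S0 → S1 → S2 → S3 → S4 advanced by each `x` (with S4 absorbing); every other symbol self-loops. The accepting set is {S3, S4}.
5 states suffice.
        x   y  
>  S0   S1  S0 
   S1   S2  S1 
   S2   S3  S2 
 * S3   S4  S3 
 * S4   S4  S4 
(> = start, * = accepting)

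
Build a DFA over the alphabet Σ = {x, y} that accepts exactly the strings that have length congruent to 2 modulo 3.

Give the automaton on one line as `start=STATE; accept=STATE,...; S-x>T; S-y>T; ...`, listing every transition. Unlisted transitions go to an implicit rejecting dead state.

start=q0; accept=q2; q0-x>q1; q0-y>q1; q1-x>q2; q1-y>q2; q2-x>q0; q2-y>q0

Only the length mod 3 matters, so use a 3-cycle: from any state, every input symbol moves to the next state, wrapping q2 back to q0. Mark q2 accepting.
With 3 states:
        x   y  
>  q0   q1  q1 
   q1   q2  q2 
 * q2   q0  q0 
(> = start, * = accepting)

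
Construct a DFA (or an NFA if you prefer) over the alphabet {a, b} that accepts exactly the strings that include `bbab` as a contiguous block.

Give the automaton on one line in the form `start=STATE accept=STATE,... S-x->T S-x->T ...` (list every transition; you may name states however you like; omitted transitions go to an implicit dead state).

States s0..s3 record the length of the longest prefix of `bbab` that matches the current input suffix. Reaching s4 means `bbab` has been seen, and we stay there forever. Accept from s4.
A 5-state machine:
        a   b  
>  s0   s0  s1 
   s1   s0  s2 
   s2   s3  s2 
   s3   s0  s4 
 * s4   s4  s4 
(> = start, * = accepting)

start=s0 accept=s4 s0-a->s0 s0-b->s1 s1-a->s0 s1-b->s2 s2-a->s3 s2-b->s2 s3-a->s0 s3-b->s4 s4-a->s4 s4-b->s4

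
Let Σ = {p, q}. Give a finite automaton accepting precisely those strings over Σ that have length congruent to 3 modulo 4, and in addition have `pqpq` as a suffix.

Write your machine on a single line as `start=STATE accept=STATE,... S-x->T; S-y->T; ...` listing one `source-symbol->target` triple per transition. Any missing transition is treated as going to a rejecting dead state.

start=S0; accept=S7; S0-p->S1; S0-q->S1; S1-p->S2; S1-q->S2; S2-p->S3; S2-q->S3; S3-p->S4; S3-q->S0; S4-p->S1; S4-q->S5; S5-p->S6; S5-q->S2; S6-p->S3; S6-q->S7; S7-p->S4; S7-q->S0

Run two small machines in parallel and take their product. One (4 states) tracks the input length modulo 4; the other (5 states) tracks how much of the suffix `pqpq` has currently been matched. Each combined state is a pair, one component from each; accept when both components accept. After merging equivalent states the machine shrinks.
8 states suffice.
        p   q  
>  S0   S1  S1 
   S1   S2  S2 
   S2   S3  S3 
   S3   S4  S0 
   S4   S1  S5 
   S5   S6  S2 
   S6   S3  S7 
 * S7   S4  S0 
(> = start, * = accepting)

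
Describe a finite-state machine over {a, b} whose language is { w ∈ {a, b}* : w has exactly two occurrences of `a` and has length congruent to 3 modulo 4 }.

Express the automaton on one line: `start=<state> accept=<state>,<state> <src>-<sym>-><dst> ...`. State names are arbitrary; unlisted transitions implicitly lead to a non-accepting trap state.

Run two small machines in parallel and take their product. One (4 states) tracks the count of `a`s, saturating at 3; the other (4 states) tracks the input length modulo 4. Each combined state is a pair, one component from each; accept when both components accept.
16 states suffice.
          a    b  
>  s0     s1   s2 
   s1     s3   s4 
   s2     s4   s5 
   s3     s6   s7 
   s4     s7   s8 
   s5     s8   s9 
   s6    s10  s10 
 * s7    s10  s11 
   s8    s11  s12 
   s9    s12   s0 
   s10   s13  s13 
   s11   s13  s14 
   s12   s14   s1 
   s13   s15  s15 
   s14   s15   s3 
   s15    s6   s6 
(> = start, * = accepting)

start=s0 accept=s7 s0-a->s1 s0-b->s2 s1-a->s3 s1-b->s4 s2-a->s4 s2-b->s5 s3-a->s6 s3-b->s7 s4-a->s7 s4-b->s8 s5-a->s8 s5-b->s9 s6-a->s10 s6-b->s10 s7-a->s10 s7-b->s11 s8-a->s11 s8-b->s12 s9-a->s12 s9-b->s0 s10-a->s13 s10-b->s13 s11-a->s13 s11-b->s14 s12-a->s14 s12-b->s1 s13-a->s15 s13-b->s15 s14-a->s15 s14-b->s3 s15-a->s6 s15-b->s6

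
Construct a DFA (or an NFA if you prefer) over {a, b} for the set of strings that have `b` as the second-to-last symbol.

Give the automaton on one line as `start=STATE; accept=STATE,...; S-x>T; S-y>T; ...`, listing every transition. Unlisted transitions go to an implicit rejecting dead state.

start=q0; accept=q5,q6; q0-a>q1; q0-b>q2; q1-a>q3; q1-b>q4; q2-a>q5; q2-b>q6; q3-a>q3; q3-b>q4; q4-a>q5; q4-b>q6; q5-a>q3; q5-b>q4; q6-a>q5; q6-b>q6

A DFA must remember the last 2 symbols (since which symbol is second-to-last isn't known until the input ends). Use one state per possible window of the last ≤2 symbols; accept from those whose window starts with `b`.
        a   b  
>  q0   q1  q2 
   q1   q3  q4 
   q2   q5  q6 
   q3   q3  q4 
   q4   q5  q6 
 * q5   q3  q4 
 * q6   q5  q6 
(> = start, * = accepting)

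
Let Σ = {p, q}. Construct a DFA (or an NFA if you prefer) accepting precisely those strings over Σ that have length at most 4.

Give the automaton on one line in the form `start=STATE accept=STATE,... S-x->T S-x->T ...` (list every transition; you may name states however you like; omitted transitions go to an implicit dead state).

Count input length up to 5: every symbol moves from s0 toward s5, which means 'more than 4' and absorbs. Accept from {s0, s1, s2, s3, s4}.
A 6-state machine:
        p   q  
>* s0   s1  s1 
 * s1   s2  s2 
 * s2   s3  s3 
 * s3   s4  s4 
 * s4   s5  s5 
   s5   s5  s5 
(> = start, * = accepting)

start=s0 accept=s0,s1,s2,s3,s4 s0-p->s1 s0-q->s1 s1-p->s2 s1-q->s2 s2-p->s3 s2-q->s3 s3-p->s4 s3-q->s4 s4-p->s5 s4-q->s5 s5-p->s5 s5-q->s5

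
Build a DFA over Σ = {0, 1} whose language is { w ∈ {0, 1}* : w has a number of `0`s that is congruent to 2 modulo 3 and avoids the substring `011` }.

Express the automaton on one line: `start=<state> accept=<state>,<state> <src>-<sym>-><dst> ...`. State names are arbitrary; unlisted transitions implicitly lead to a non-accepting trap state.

Build one automaton per condition and run them in lockstep. The first has 3 states tracking the count of `0`s modulo 3; the second has 4 states tracking partial matches of the forbidden pattern `011`. A product state is a pair (one from each), accepting exactly when both do. Minimizing collapses redundant product states.
An 8-state machine:
        0   1  
>  s0   s1  s0 
   s1   s2  s3 
 * s2   s4  s5 
   s3   s2  s6 
   s4   s1  s7 
 * s5   s4  s6 
   s6   s6  s6 
   s7   s1  s6 
(> = start, * = accepting)

start=s0 accept=s2,s5 s0-0->s1 s0-1->s0 s1-0->s2 s1-1->s3 s2-0->s4 s2-1->s5 s3-0->s2 s3-1->s6 s4-0->s1 s4-1->s7 s5-0->s4 s5-1->s6 s6-0->s6 s6-1->s6 s7-0->s1 s7-1->s6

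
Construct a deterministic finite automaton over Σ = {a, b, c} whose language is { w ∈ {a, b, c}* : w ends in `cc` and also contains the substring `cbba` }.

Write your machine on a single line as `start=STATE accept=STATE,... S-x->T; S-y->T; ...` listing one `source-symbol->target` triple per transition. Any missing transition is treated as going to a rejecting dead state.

start=S0; accept=S6; S0-a->S0; S0-b->S0; S0-c->S1; S1-a->S0; S1-b->S2; S1-c->S1; S2-a->S0; S2-b->S3; S2-c->S1; S3-a->S4; S3-b->S0; S3-c->S1; S4-a->S4; S4-b->S4; S4-c->S5; S5-a->S4; S5-b->S4; S5-c->S6; S6-a->S4; S6-b->S4; S6-c->S6

Build one automaton per condition and run them in lockstep. The first has 3 states tracking how much of the suffix `cc` has currently been matched; the second has 5 states tracking whether and how much of `cbba` has been seen. A product state is a pair (one from each), accepting exactly when both do. Equivalent product states are then merged.
7 states suffice.
        a   b   c  
>  S0   S0  S0  S1 
   S1   S0  S2  S1 
   S2   S0  S3  S1 
   S3   S4  S0  S1 
   S4   S4  S4  S5 
   S5   S4  S4  S6 
 * S6   S4  S4  S6 
(> = start, * = accepting)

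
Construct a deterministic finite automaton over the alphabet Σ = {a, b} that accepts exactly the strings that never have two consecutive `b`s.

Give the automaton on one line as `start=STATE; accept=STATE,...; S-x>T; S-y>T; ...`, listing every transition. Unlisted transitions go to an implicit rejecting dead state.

Track partial matches of the forbidden pattern `bb`. State s2 is a dead state reached once `bb` has occurred; every other state accepts. s0 means no part of `bb` is currently matched.
With 3 states:
        a   b  
>* s0   s0  s1 
 * s1   s0  s2 
   s2   s2  s2 
(> = start, * = accepting)

start=s0; accept=s0,s1; s0-a>s0; s0-b>s1; s1-a>s0; s1-b>s2; s2-a>s2; s2-b>s2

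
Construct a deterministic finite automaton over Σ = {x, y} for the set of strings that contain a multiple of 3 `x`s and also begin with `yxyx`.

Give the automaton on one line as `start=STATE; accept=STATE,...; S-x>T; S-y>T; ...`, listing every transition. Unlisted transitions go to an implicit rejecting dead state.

start=A; accept=G; A-x>B; A-y>C; B-x>B; B-y>B; C-x>D; C-y>B; D-x>B; D-y>E; E-x>F; E-y>B; F-x>G; F-y>F; G-x>H; G-y>G; H-x>F; H-y>H

Run two small machines in parallel and take their product. The first has 3 states tracking the count of `x`s modulo 3; the second has 6 states tracking whether the input so far still matches the prefix `yxyx`. A product state is a pair (one from each), accepting exactly when both do. Equivalent product states are then merged.
With 8 states:
       x  y 
>  A   B  C 
   B   B  B 
   C   D  B 
   D   B  E 
   E   F  B 
   F   G  F 
 * G   H  G 
   H   F  H 
(> = start, * = accepting)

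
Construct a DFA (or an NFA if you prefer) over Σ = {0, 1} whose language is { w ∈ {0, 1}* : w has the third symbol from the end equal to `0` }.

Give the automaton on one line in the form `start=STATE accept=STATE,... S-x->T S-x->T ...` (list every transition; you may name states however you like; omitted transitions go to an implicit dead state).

start=q0 accept=q7,q8,q9,q10 q0-0->q1 q0-1->q2 q1-0->q3 q1-1->q4 q2-0->q5 q2-1->q6 q3-0->q7 q3-1->q8 q4-0->q9 q4-1->q10 q5-0->q11 q5-1->q12 q6-0->q13 q6-1->q14 q7-0->q7 q7-1->q8 q8-0->q9 q8-1->q10 q9-0->q11 q9-1->q12 q10-0->q13 q10-1->q14 q11-0->q7 q11-1->q8 q12-0->q9 q12-1->q10 q13-0->q11 q13-1->q12 q14-0->q13 q14-1->q14

A DFA must remember the last 3 symbols (since which symbol is third-to-last isn't known until the input ends). Use one state per possible window of the last ≤3 symbols; accept from those whose window starts with `0`.
          0    1  
>  q0     q1   q2 
   q1     q3   q4 
   q2     q5   q6 
   q3     q7   q8 
   q4     q9  q10 
   q5    q11  q12 
   q6    q13  q14 
 * q7     q7   q8 
 * q8     q9  q10 
 * q9    q11  q12 
 * q10   q13  q14 
   q11    q7   q8 
   q12    q9  q10 
   q13   q11  q12 
   q14   q13  q14 
(> = start, * = accepting)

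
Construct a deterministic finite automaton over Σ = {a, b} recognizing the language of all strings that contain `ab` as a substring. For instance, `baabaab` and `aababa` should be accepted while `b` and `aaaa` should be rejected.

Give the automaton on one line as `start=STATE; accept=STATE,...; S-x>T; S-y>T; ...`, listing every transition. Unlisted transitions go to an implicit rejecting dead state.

Track how much of `ab` has been matched so far: state q0 is no progress, q2 is the absorbing accept state reached once `ab` has occurred. Intermediate states record partial matches; on a mismatch, fall back to the longest reusable overlap.
        a   b  
>  q0   q1  q0 
   q1   q1  q2 
 * q2   q2  q2 
(> = start, * = accepting)

start=q0; accept=q2; q0-a>q1; q0-b>q0; q1-a>q1; q1-b>q2; q2-a>q2; q2-b>q2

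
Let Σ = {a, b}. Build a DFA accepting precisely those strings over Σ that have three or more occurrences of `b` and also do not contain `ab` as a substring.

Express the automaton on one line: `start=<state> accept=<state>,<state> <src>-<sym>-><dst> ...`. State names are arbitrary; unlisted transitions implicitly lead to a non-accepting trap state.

start=s0 accept=s4,s5 s0-a->s1 s0-b->s2 s1-a->s1 s1-b->s1 s2-a->s1 s2-b->s3 s3-a->s1 s3-b->s4 s4-a->s5 s4-b->s4 s5-a->s5 s5-b->s1

Handle the two conditions separately and then intersect. The first has 5 states tracking the count of `b`s, saturating at 4; the second has 3 states tracking partial matches of the forbidden pattern `ab`. A product state is a pair (one from each), accepting exactly when both do. After merging equivalent states the machine shrinks.
        a   b  
>  s0   s1  s2 
   s1   s1  s1 
   s2   s1  s3 
   s3   s1  s4 
 * s4   s5  s4 
 * s5   s5  s1 
(> = start, * = accepting)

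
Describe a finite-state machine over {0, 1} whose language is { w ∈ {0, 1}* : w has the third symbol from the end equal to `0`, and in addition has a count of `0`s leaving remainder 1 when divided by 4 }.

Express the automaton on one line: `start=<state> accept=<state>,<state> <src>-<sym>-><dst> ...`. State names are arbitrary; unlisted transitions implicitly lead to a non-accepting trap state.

Build one automaton per condition and run them in lockstep. The first has 15 states tracking the last 3 symbols read; the second has 4 states tracking the count of `0`s modulo 4. A product state is a pair (one from each), accepting exactly when both do. Minimizing collapses redundant product states.
          0    1  
>  q0     q1   q0 
   q1     q2   q3 
   q2     q4   q2 
   q3     q2   q5 
   q4     q6   q7 
 * q5     q2   q8 
   q6     q9  q10 
   q7    q11   q7 
   q8     q2   q8 
 * q9     q2  q12 
   q10   q13   q0 
   q11   q14  q10 
 * q12    q2   q5 
 * q13    q2   q3 
   q14    q2  q12 
(> = start, * = accepting)

start=q0 accept=q5,q9,q12,q13 q0-0->q1 q0-1->q0 q1-0->q2 q1-1->q3 q2-0->q4 q2-1->q2 q3-0->q2 q3-1->q5 q4-0->q6 q4-1->q7 q5-0->q2 q5-1->q8 q6-0->q9 q6-1->q10 q7-0->q11 q7-1->q7 q8-0->q2 q8-1->q8 q9-0->q2 q9-1->q12 q10-0->q13 q10-1->q0 q11-0->q14 q11-1->q10 q12-0->q2 q12-1->q5 q13-0->q2 q13-1->q3 q14-0->q2 q14-1->q12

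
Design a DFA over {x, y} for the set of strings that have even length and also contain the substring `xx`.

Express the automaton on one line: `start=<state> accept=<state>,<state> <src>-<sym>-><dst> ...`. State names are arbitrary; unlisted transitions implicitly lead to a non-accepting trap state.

start=q0 accept=q3 q0-x->q1 q0-y->q2 q1-x->q3 q1-y->q0 q2-x->q4 q2-y->q0 q3-x->q5 q3-y->q5 q4-x->q5 q4-y->q2 q5-x->q3 q5-y->q3

Run two small machines in parallel and take their product. The first has 2 states tracking the input length modulo 2; the second has 3 states tracking whether and how much of `xx` has been seen. A product state is a pair (one from each), accepting exactly when both do.
With 6 states:
        x   y  
>  q0   q1  q2 
   q1   q3  q0 
   q2   q4  q0 
 * q3   q5  q5 
   q4   q5  q2 
   q5   q3  q3 
(> = start, * = accepting)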